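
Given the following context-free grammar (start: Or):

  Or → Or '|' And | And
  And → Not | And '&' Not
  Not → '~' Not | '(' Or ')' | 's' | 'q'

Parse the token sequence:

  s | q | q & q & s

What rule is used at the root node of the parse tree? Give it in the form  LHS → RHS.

[Or [Or [Or [And [Not s]]] | [And [Not q]]] | [And [And [And [Not q]] & [Not q]] & [Not s]]]

Or → Or '|' And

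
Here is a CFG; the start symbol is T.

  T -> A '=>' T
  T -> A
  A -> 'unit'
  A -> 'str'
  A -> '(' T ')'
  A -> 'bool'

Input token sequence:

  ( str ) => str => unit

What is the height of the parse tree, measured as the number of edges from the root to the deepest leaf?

4

[T [A ( [T [A str]] )] => [T [A str] => [T [A unit]]]]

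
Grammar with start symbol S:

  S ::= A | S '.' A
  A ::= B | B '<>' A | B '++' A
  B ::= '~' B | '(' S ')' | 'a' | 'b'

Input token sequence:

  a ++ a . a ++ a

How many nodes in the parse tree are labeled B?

[S [S [A [B a] ++ [A [B a]]]] . [A [B a] ++ [A [B a]]]]

4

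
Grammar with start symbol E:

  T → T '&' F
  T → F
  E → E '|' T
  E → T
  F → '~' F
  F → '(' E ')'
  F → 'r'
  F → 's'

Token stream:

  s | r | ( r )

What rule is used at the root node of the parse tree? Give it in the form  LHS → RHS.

E → E '|' T

[E [E [E [T [F s]]] | [T [F r]]] | [T [F ( [E [T [F r]]] )]]]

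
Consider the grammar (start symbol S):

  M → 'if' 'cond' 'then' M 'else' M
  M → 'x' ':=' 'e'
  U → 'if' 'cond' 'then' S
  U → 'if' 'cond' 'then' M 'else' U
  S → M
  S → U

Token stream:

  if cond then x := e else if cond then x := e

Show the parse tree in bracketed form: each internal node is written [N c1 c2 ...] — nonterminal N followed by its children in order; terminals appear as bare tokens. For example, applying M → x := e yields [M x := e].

S
U
if cond then M else U
if cond then x := e else U
if cond then x := e else if cond then S
if cond then x := e else if cond then M
if cond then x := e else if cond then x := e

[S [U if cond then [M x := e] else [U if cond then [S [M x := e]]]]]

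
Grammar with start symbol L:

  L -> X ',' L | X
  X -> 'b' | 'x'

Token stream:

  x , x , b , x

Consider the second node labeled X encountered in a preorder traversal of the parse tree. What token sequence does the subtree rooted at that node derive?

x

[L [X x] , [L [X x] , [L [X b] , [L [X x]]]]]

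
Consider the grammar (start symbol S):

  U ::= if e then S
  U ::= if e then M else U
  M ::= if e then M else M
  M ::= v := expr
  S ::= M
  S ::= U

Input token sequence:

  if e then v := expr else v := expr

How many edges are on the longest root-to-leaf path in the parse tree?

3

[S [M if e then [M v := expr] else [M v := expr]]]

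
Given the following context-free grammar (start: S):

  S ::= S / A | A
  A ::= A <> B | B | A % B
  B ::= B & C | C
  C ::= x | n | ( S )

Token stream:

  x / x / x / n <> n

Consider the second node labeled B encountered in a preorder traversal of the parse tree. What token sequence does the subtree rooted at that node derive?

[S [S [S [S [A [B [C x]]]] / [A [B [C x]]]] / [A [B [C x]]]] / [A [A [B [C n]]] <> [B [C n]]]]

x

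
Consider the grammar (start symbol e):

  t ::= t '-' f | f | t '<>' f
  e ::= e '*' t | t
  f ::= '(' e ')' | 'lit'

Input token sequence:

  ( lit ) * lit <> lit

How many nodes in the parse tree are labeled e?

3

[e [e [t [f ( [e [t [f lit]]] )]]] * [t [t [f lit]] <> [f lit]]]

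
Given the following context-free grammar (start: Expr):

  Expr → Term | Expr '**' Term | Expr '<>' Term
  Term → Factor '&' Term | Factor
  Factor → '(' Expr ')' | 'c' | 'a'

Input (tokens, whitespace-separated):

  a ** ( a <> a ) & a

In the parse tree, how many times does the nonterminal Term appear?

5

[Expr [Expr [Term [Factor a]]] ** [Term [Factor ( [Expr [Expr [Term [Factor a]]] <> [Term [Factor a]]] )] & [Term [Factor a]]]]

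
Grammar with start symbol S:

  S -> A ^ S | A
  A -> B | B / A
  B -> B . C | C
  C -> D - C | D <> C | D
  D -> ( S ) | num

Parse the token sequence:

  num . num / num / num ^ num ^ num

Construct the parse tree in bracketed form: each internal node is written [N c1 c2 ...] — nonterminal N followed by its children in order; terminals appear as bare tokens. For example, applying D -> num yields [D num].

[S [A [B [B [C [D num]]] . [C [D num]]] / [A [B [C [D num]]] / [A [B [C [D num]]]]]] ^ [S [A [B [C [D num]]]] ^ [S [A [B [C [D num]]]]]]]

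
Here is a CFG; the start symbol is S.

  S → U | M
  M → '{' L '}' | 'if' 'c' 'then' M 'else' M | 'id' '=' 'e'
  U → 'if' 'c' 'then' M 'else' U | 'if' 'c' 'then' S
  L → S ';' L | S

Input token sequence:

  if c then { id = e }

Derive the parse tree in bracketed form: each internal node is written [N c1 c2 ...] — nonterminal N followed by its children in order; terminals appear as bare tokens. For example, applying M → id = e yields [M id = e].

[S [U if c then [S [M { [L [S [M id = e]]] }]]]]

S
U
if c then S
if c then M
if c then { L }
if c then { S }
if c then { M }
if c then { id = e }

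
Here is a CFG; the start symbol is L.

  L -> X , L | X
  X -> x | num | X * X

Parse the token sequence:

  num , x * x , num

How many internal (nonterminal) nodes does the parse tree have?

[L [X num] , [L [X [X x] * [X x]] , [L [X num]]]]

8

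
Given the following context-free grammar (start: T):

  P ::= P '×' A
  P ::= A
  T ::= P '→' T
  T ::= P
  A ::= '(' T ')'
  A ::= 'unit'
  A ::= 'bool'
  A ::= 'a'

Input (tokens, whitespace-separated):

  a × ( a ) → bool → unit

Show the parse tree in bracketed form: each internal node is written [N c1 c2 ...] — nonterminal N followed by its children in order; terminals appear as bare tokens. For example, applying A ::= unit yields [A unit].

T
P → T
P × A → T
A × A → T
a × A → T
a × ( T ) → T
a × ( P ) → T
a × ( A ) → T
a × ( a ) → T
a × ( a ) → P → T
a × ( a ) → A → T
a × ( a ) → bool → T
a × ( a ) → bool → P
a × ( a ) → bool → A
a × ( a ) → bool → unit

[T [P [P [A a]] × [A ( [T [P [A a]]] )]] → [T [P [A bool]] → [T [P [A unit]]]]]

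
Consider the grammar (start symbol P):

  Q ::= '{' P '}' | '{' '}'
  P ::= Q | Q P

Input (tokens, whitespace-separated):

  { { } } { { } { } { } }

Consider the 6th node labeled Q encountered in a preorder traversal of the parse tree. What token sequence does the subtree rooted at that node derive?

{ }

[P [Q { [P [Q { }]] }] [P [Q { [P [Q { }] [P [Q { }] [P [Q { }]]]] }]]]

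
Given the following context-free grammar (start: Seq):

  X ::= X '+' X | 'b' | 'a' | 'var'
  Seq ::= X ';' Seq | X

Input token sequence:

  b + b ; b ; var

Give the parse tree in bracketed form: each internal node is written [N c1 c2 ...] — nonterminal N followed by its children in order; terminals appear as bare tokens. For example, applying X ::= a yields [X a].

Seq
X ; Seq
X + X ; Seq
b + X ; Seq
b + b ; Seq
b + b ; X ; Seq
b + b ; b ; Seq
b + b ; b ; X
b + b ; b ; var

[Seq [X [X b] + [X b]] ; [Seq [X b] ; [Seq [X var]]]]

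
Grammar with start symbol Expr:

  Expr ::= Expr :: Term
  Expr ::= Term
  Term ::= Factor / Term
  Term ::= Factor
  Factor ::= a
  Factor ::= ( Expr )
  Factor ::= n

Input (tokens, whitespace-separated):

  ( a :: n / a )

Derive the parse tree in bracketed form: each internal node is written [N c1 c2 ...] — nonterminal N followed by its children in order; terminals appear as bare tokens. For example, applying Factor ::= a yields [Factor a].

Expr
Term
Factor
( Expr )
( Expr :: Term )
( Term :: Term )
( Factor :: Term )
( a :: Term )
( a :: Factor / Term )
( a :: n / Term )
( a :: n / Factor )
( a :: n / a )

[Expr [Term [Factor ( [Expr [Expr [Term [Factor a]]] :: [Term [Factor n] / [Term [Factor a]]]] )]]]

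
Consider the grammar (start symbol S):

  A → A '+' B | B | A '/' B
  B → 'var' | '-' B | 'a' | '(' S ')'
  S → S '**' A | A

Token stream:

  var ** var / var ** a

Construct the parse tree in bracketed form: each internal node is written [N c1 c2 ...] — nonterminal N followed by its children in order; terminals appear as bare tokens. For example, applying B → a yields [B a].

[S [S [S [A [B var]]] ** [A [A [B var]] / [B var]]] ** [A [B a]]]

S
S ** A
S ** A ** A
A ** A ** A
B ** A ** A
var ** A ** A
var ** A / B ** A
var ** B / B ** A
var ** var / B ** A
var ** var / var ** A
var ** var / var ** B
var ** var / var ** a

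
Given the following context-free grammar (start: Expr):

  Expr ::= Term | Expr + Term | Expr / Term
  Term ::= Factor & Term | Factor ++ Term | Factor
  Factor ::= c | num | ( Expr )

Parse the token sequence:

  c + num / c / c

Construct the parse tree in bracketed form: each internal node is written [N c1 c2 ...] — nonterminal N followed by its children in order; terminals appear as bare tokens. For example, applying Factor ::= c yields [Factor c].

[Expr [Expr [Expr [Expr [Term [Factor c]]] + [Term [Factor num]]] / [Term [Factor c]]] / [Term [Factor c]]]

Expr
Expr / Term
Expr / Term / Term
Expr + Term / Term / Term
Term + Term / Term / Term
Factor + Term / Term / Term
c + Term / Term / Term
c + Factor / Term / Term
c + num / Term / Term
c + num / Factor / Term
c + num / c / Term
c + num / c / Factor
c + num / c / c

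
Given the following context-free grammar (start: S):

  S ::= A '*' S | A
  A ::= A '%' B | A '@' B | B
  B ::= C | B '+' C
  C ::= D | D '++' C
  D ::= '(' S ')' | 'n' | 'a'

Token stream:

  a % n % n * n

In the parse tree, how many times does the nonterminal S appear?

[S [A [A [A [B [C [D a]]]] % [B [C [D n]]]] % [B [C [D n]]]] * [S [A [B [C [D n]]]]]]

2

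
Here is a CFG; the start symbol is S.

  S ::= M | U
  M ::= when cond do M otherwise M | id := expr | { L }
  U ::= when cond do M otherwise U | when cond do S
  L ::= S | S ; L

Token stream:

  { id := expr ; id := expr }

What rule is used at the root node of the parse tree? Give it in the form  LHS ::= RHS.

[S [M { [L [S [M id := expr]] ; [L [S [M id := expr]]]] }]]

S ::= M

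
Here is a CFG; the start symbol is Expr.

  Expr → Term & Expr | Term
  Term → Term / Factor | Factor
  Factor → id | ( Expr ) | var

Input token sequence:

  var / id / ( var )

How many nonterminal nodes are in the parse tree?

[Expr [Term [Term [Term [Factor var]] / [Factor id]] / [Factor ( [Expr [Term [Factor var]]] )]]]

10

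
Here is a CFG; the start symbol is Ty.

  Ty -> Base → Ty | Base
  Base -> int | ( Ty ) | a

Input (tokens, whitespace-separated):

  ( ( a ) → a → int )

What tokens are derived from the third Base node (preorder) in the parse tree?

[Ty [Base ( [Ty [Base ( [Ty [Base a]] )] → [Ty [Base a] → [Ty [Base int]]]] )]]

a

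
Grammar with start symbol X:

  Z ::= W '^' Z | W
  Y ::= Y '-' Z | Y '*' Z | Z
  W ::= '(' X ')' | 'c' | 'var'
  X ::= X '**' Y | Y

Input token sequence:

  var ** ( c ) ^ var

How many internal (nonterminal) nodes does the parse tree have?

[X [X [Y [Z [W var]]]] ** [Y [Z [W ( [X [Y [Z [W c]]]] )] ^ [Z [W var]]]]]

14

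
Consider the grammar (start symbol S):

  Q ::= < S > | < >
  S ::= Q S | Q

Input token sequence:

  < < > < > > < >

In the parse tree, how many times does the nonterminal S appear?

[S [Q < [S [Q < >] [S [Q < >]]] >] [S [Q < >]]]

4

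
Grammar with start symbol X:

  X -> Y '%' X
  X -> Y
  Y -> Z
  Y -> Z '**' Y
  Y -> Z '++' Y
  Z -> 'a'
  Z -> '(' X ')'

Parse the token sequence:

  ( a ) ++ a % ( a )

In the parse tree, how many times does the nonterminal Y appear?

5

[X [Y [Z ( [X [Y [Z a]]] )] ++ [Y [Z a]]] % [X [Y [Z ( [X [Y [Z a]]] )]]]]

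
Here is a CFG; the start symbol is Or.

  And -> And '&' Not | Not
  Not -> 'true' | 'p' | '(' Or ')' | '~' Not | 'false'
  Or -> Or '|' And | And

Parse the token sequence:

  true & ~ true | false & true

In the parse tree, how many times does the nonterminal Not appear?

5

[Or [Or [And [And [Not true]] & [Not ~ [Not true]]]] | [And [And [Not false]] & [Not true]]]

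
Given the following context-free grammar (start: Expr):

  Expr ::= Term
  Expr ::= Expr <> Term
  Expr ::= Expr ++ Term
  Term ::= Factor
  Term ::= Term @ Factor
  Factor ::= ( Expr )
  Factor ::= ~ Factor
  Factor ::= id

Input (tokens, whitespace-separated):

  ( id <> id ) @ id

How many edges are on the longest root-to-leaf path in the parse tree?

[Expr [Term [Term [Factor ( [Expr [Expr [Term [Factor id]]] <> [Term [Factor id]]] )]] @ [Factor id]]]

8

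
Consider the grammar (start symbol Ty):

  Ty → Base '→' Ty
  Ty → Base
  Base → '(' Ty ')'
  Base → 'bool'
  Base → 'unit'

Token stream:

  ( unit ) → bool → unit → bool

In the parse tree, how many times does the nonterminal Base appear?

[Ty [Base ( [Ty [Base unit]] )] → [Ty [Base bool] → [Ty [Base unit] → [Ty [Base bool]]]]]

5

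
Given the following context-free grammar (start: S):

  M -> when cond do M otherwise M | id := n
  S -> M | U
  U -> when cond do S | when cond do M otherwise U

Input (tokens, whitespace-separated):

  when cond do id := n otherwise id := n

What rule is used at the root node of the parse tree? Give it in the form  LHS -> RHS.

[S [M when cond do [M id := n] otherwise [M id := n]]]

S -> M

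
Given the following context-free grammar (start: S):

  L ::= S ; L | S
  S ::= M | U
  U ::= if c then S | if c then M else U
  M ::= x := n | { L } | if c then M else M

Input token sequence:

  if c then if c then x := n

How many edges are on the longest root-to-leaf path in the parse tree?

[S [U if c then [S [U if c then [S [M x := n]]]]]]

6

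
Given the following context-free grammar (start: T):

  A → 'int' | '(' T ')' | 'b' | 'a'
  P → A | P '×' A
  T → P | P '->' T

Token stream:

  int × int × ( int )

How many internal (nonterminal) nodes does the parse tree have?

[T [P [P [P [A int]] × [A int]] × [A ( [T [P [A int]]] )]]]

10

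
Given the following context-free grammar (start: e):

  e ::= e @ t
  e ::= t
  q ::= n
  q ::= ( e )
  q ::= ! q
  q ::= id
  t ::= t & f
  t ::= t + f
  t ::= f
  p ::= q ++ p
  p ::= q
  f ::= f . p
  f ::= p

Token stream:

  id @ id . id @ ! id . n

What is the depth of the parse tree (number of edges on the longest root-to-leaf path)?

[e [e [e [t [f [p [q id]]]]] @ [t [f [f [p [q id]]] . [p [q id]]]]] @ [t [f [f [p [q ! [q id]]]] . [p [q n]]]]]

7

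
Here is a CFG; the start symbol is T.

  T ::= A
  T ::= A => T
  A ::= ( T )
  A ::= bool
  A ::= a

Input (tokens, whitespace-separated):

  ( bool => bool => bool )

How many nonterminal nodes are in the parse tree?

8

[T [A ( [T [A bool] => [T [A bool] => [T [A bool]]]] )]]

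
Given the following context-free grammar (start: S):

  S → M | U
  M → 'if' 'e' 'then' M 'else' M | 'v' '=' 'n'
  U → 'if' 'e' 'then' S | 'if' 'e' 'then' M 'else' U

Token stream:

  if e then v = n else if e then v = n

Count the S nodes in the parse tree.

[S [U if e then [M v = n] else [U if e then [S [M v = n]]]]]

2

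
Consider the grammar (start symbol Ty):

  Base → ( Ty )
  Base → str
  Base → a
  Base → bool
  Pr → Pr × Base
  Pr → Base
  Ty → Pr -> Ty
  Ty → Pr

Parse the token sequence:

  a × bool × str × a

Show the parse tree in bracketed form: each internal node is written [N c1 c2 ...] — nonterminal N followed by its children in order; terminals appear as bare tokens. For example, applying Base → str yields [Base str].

Ty
Pr
Pr × Base
Pr × Base × Base
Pr × Base × Base × Base
Base × Base × Base × Base
a × Base × Base × Base
a × bool × Base × Base
a × bool × str × Base
a × bool × str × a

[Ty [Pr [Pr [Pr [Pr [Base a]] × [Base bool]] × [Base str]] × [Base a]]]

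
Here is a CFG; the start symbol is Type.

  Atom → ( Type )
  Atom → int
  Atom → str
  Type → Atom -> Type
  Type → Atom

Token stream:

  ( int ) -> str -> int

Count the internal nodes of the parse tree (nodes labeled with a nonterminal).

[Type [Atom ( [Type [Atom int]] )] -> [Type [Atom str] -> [Type [Atom int]]]]

8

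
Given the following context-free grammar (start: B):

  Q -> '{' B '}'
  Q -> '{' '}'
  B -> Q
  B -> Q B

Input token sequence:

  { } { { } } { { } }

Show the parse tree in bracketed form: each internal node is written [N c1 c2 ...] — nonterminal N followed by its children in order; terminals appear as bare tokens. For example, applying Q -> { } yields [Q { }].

[B [Q { }] [B [Q { [B [Q { }]] }] [B [Q { [B [Q { }]] }]]]]

B
Q B
{ } B
{ } Q B
{ } { B } B
{ } { Q } B
{ } { { } } B
{ } { { } } Q
{ } { { } } { B }
{ } { { } } { Q }
{ } { { } } { { } }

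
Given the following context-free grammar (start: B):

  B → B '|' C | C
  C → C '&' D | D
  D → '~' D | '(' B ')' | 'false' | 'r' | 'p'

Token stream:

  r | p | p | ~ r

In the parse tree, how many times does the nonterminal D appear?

5

[B [B [B [B [C [D r]]] | [C [D p]]] | [C [D p]]] | [C [D ~ [D r]]]]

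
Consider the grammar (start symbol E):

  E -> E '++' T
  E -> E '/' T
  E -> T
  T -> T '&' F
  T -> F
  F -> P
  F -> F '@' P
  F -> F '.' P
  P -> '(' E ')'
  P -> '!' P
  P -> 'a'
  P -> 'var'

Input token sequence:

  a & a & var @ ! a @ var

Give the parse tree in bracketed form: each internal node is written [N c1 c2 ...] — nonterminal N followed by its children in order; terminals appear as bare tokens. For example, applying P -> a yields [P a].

E
T
T & F
T & F & F
F & F & F
P & F & F
a & F & F
a & P & F
a & a & F
a & a & F @ P
a & a & F @ P @ P
a & a & P @ P @ P
a & a & var @ P @ P
a & a & var @ ! P @ P
a & a & var @ ! a @ P
a & a & var @ ! a @ var

[E [T [T [T [F [P a]]] & [F [P a]]] & [F [F [F [P var]] @ [P ! [P a]]] @ [P var]]]]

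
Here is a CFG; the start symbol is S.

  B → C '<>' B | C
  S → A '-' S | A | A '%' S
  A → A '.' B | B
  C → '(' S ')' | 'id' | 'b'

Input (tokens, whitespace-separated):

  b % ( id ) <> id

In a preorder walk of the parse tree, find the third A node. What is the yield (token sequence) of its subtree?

[S [A [B [C b]]] % [S [A [B [C ( [S [A [B [C id]]]] )] <> [B [C id]]]]]]

id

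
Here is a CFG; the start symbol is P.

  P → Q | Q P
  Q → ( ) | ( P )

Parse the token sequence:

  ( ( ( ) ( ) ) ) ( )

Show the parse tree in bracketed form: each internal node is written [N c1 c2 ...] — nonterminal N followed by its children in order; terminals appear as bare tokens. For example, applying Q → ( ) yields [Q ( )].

P
Q P
( P ) P
( Q ) P
( ( P ) ) P
( ( Q P ) ) P
( ( ( ) P ) ) P
( ( ( ) Q ) ) P
( ( ( ) ( ) ) ) P
( ( ( ) ( ) ) ) Q
( ( ( ) ( ) ) ) ( )

[P [Q ( [P [Q ( [P [Q ( )] [P [Q ( )]]] )]] )] [P [Q ( )]]]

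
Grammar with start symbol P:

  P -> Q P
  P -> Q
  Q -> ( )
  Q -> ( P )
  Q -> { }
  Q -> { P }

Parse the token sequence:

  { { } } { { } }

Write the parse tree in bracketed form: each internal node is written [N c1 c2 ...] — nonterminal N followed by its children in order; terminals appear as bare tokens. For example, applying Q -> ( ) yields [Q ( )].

P
Q P
{ P } P
{ Q } P
{ { } } P
{ { } } Q
{ { } } { P }
{ { } } { Q }
{ { } } { { } }

[P [Q { [P [Q { }]] }] [P [Q { [P [Q { }]] }]]]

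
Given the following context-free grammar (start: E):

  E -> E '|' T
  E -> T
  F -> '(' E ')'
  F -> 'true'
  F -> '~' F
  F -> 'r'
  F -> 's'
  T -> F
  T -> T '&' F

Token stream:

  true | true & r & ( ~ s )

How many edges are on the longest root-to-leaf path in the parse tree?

7

[E [E [T [F true]]] | [T [T [T [F true]] & [F r]] & [F ( [E [T [F ~ [F s]]]] )]]]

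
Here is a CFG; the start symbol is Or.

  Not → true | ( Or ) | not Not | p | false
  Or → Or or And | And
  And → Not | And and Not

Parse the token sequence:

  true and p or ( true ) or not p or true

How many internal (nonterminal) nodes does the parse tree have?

18

[Or [Or [Or [Or [And [And [Not true]] and [Not p]]] or [And [Not ( [Or [And [Not true]]] )]]] or [And [Not not [Not p]]]] or [And [Not true]]]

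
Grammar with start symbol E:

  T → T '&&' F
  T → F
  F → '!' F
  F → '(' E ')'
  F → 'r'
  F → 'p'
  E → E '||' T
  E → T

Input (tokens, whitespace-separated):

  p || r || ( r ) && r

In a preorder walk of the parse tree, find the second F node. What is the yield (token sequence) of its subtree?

[E [E [E [T [F p]]] || [T [F r]]] || [T [T [F ( [E [T [F r]]] )]] && [F r]]]

r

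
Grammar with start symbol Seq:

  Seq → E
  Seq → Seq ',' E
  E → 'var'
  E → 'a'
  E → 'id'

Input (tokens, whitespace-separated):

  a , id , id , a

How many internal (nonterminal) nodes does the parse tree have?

8

[Seq [Seq [Seq [Seq [E a]] , [E id]] , [E id]] , [E a]]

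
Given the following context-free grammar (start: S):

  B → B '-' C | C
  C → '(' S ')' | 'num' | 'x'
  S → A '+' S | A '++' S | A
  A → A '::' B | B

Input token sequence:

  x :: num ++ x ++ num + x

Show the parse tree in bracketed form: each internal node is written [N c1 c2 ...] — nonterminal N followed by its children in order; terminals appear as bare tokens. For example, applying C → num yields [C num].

S
A ++ S
A :: B ++ S
B :: B ++ S
C :: B ++ S
x :: B ++ S
x :: C ++ S
x :: num ++ S
x :: num ++ A ++ S
x :: num ++ B ++ S
x :: num ++ C ++ S
x :: num ++ x ++ S
x :: num ++ x ++ A + S
x :: num ++ x ++ B + S
x :: num ++ x ++ C + S
x :: num ++ x ++ num + S
x :: num ++ x ++ num + A
x :: num ++ x ++ num + B
x :: num ++ x ++ num + C
x :: num ++ x ++ num + x

[S [A [A [B [C x]]] :: [B [C num]]] ++ [S [A [B [C x]]] ++ [S [A [B [C num]]] + [S [A [B [C x]]]]]]]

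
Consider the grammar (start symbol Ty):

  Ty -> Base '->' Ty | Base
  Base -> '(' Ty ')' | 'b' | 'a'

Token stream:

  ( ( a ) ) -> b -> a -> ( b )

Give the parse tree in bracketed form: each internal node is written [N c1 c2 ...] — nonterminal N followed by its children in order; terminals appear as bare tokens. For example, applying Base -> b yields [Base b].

Ty
Base -> Ty
( Ty ) -> Ty
( Base ) -> Ty
( ( Ty ) ) -> Ty
( ( Base ) ) -> Ty
( ( a ) ) -> Ty
( ( a ) ) -> Base -> Ty
( ( a ) ) -> b -> Ty
( ( a ) ) -> b -> Base -> Ty
( ( a ) ) -> b -> a -> Ty
( ( a ) ) -> b -> a -> Base
( ( a ) ) -> b -> a -> ( Ty )
( ( a ) ) -> b -> a -> ( Base )
( ( a ) ) -> b -> a -> ( b )

[Ty [Base ( [Ty [Base ( [Ty [Base a]] )]] )] -> [Ty [Base b] -> [Ty [Base a] -> [Ty [Base ( [Ty [Base b]] )]]]]]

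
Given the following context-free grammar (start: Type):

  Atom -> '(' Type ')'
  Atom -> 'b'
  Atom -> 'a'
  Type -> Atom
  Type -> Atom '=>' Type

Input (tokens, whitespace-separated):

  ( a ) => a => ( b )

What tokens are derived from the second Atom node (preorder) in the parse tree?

a

[Type [Atom ( [Type [Atom a]] )] => [Type [Atom a] => [Type [Atom ( [Type [Atom b]] )]]]]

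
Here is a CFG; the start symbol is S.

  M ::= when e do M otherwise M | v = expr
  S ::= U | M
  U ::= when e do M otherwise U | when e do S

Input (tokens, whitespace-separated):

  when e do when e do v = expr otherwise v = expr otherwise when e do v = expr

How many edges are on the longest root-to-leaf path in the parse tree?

5

[S [U when e do [M when e do [M v = expr] otherwise [M v = expr]] otherwise [U when e do [S [M v = expr]]]]]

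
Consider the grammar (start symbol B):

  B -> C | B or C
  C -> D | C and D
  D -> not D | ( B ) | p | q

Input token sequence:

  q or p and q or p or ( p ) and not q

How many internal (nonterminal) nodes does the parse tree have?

20

[B [B [B [B [C [D q]]] or [C [C [D p]] and [D q]]] or [C [D p]]] or [C [C [D ( [B [C [D p]]] )]] and [D not [D q]]]]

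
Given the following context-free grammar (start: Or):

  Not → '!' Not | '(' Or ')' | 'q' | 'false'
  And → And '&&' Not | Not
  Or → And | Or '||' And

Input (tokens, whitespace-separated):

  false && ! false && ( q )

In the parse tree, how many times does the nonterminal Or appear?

2

[Or [And [And [And [Not false]] && [Not ! [Not false]]] && [Not ( [Or [And [Not q]]] )]]]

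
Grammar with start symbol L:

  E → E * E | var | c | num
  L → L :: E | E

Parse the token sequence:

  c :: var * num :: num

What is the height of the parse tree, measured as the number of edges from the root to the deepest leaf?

[L [L [L [E c]] :: [E [E var] * [E num]]] :: [E num]]

4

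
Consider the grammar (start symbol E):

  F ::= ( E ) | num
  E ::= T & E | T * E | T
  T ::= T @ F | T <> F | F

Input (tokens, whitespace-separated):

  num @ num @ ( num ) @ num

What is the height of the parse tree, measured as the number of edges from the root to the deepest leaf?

[E [T [T [T [T [F num]] @ [F num]] @ [F ( [E [T [F num]]] )]] @ [F num]]]

7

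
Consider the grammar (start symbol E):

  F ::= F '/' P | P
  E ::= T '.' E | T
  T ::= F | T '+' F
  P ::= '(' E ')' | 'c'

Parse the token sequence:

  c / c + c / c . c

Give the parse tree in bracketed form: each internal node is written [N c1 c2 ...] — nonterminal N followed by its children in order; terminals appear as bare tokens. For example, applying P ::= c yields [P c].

[E [T [T [F [F [P c]] / [P c]]] + [F [F [P c]] / [P c]]] . [E [T [F [P c]]]]]

E
T . E
T + F . E
F + F . E
F / P + F . E
P / P + F . E
c / P + F . E
c / c + F . E
c / c + F / P . E
c / c + P / P . E
c / c + c / P . E
c / c + c / c . E
c / c + c / c . T
c / c + c / c . F
c / c + c / c . P
c / c + c / c . c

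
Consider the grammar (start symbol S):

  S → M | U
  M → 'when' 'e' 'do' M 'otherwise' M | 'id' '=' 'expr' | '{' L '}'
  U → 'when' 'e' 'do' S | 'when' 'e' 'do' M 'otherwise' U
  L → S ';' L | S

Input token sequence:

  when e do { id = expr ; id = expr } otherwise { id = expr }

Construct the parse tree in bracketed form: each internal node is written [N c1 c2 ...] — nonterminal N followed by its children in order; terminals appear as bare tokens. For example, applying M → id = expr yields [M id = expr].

S
M
when e do M otherwise M
when e do { L } otherwise M
when e do { S ; L } otherwise M
when e do { M ; L } otherwise M
when e do { id = expr ; L } otherwise M
when e do { id = expr ; S } otherwise M
when e do { id = expr ; M } otherwise M
when e do { id = expr ; id = expr } otherwise M
when e do { id = expr ; id = expr } otherwise { L }
when e do { id = expr ; id = expr } otherwise { S }
when e do { id = expr ; id = expr } otherwise { M }
when e do { id = expr ; id = expr } otherwise { id = expr }

[S [M when e do [M { [L [S [M id = expr]] ; [L [S [M id = expr]]]] }] otherwise [M { [L [S [M id = expr]]] }]]]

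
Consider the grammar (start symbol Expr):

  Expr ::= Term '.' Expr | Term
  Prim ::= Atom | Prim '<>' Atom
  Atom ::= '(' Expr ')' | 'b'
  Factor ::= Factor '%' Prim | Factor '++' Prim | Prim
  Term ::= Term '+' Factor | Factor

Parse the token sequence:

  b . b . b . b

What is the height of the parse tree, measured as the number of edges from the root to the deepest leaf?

[Expr [Term [Factor [Prim [Atom b]]]] . [Expr [Term [Factor [Prim [Atom b]]]] . [Expr [Term [Factor [Prim [Atom b]]]] . [Expr [Term [Factor [Prim [Atom b]]]]]]]]

8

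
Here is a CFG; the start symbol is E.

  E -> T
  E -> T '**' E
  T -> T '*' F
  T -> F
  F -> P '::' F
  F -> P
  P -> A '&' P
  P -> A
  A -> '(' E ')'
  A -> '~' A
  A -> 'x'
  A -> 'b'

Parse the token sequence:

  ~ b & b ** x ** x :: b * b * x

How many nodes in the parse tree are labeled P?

[E [T [F [P [A ~ [A b]] & [P [A b]]]]] ** [E [T [F [P [A x]]]] ** [E [T [T [T [F [P [A x]] :: [F [P [A b]]]]] * [F [P [A b]]]] * [F [P [A x]]]]]]]

7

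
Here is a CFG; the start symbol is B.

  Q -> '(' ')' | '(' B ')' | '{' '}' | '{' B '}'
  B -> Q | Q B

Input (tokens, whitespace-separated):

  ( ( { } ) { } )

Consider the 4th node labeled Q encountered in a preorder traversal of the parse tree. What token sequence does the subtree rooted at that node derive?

[B [Q ( [B [Q ( [B [Q { }]] )] [B [Q { }]]] )]]

{ }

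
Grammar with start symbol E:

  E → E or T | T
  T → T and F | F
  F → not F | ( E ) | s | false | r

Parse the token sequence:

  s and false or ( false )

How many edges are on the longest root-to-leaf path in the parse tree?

[E [E [T [T [F s]] and [F false]]] or [T [F ( [E [T [F false]]] )]]]

6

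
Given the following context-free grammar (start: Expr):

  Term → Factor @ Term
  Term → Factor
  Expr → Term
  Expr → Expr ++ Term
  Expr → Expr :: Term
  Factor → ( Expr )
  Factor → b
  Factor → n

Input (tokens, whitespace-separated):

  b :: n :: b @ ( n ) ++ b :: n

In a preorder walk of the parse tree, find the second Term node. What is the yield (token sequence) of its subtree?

[Expr [Expr [Expr [Expr [Expr [Term [Factor b]]] :: [Term [Factor n]]] :: [Term [Factor b] @ [Term [Factor ( [Expr [Term [Factor n]]] )]]]] ++ [Term [Factor b]]] :: [Term [Factor n]]]

n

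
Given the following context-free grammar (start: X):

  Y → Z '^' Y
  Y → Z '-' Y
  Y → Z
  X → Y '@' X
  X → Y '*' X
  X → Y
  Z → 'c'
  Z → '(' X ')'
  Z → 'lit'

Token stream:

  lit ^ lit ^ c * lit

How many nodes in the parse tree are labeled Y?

[X [Y [Z lit] ^ [Y [Z lit] ^ [Y [Z c]]]] * [X [Y [Z lit]]]]

4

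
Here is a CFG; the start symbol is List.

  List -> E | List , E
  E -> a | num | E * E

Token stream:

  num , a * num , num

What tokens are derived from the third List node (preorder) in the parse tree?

num

[List [List [List [E num]] , [E [E a] * [E num]]] , [E num]]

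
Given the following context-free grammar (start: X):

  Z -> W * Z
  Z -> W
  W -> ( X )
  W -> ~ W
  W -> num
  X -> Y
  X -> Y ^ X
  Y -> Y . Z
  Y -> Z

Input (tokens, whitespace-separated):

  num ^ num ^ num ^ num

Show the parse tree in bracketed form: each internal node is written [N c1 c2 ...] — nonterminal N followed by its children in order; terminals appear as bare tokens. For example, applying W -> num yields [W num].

X
Y ^ X
Z ^ X
W ^ X
num ^ X
num ^ Y ^ X
num ^ Z ^ X
num ^ W ^ X
num ^ num ^ X
num ^ num ^ Y ^ X
num ^ num ^ Z ^ X
num ^ num ^ W ^ X
num ^ num ^ num ^ X
num ^ num ^ num ^ Y
num ^ num ^ num ^ Z
num ^ num ^ num ^ W
num ^ num ^ num ^ num

[X [Y [Z [W num]]] ^ [X [Y [Z [W num]]] ^ [X [Y [Z [W num]]] ^ [X [Y [Z [W num]]]]]]]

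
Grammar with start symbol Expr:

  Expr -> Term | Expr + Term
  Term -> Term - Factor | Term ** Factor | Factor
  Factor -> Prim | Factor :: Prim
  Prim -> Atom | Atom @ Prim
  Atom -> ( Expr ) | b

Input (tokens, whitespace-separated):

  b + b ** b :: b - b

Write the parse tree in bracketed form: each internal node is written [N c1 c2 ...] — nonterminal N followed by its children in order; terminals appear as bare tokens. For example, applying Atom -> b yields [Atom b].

[Expr [Expr [Term [Factor [Prim [Atom b]]]]] + [Term [Term [Term [Factor [Prim [Atom b]]]] ** [Factor [Factor [Prim [Atom b]]] :: [Prim [Atom b]]]] - [Factor [Prim [Atom b]]]]]

Expr
Expr + Term
Term + Term
Factor + Term
Prim + Term
Atom + Term
b + Term
b + Term - Factor
b + Term ** Factor - Factor
b + Factor ** Factor - Factor
b + Prim ** Factor - Factor
b + Atom ** Factor - Factor
b + b ** Factor - Factor
b + b ** Factor :: Prim - Factor
b + b ** Prim :: Prim - Factor
b + b ** Atom :: Prim - Factor
b + b ** b :: Prim - Factor
b + b ** b :: Atom - Factor
b + b ** b :: b - Factor
b + b ** b :: b - Prim
b + b ** b :: b - Atom
b + b ** b :: b - b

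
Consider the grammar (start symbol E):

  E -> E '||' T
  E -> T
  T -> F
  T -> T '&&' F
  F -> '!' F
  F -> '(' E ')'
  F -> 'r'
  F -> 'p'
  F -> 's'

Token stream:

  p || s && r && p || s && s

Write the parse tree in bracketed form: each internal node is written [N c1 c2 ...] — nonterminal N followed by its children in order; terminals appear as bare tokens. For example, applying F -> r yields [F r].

[E [E [E [T [F p]]] || [T [T [T [F s]] && [F r]] && [F p]]] || [T [T [F s]] && [F s]]]

E
E || T
E || T || T
T || T || T
F || T || T
p || T || T
p || T && F || T
p || T && F && F || T
p || F && F && F || T
p || s && F && F || T
p || s && r && F || T
p || s && r && p || T
p || s && r && p || T && F
p || s && r && p || F && F
p || s && r && p || s && F
p || s && r && p || s && s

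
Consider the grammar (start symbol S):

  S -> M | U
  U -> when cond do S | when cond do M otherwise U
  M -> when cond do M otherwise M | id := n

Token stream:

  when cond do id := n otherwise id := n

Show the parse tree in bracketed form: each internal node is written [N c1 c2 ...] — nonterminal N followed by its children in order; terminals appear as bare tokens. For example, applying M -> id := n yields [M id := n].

[S [M when cond do [M id := n] otherwise [M id := n]]]

S
M
when cond do M otherwise M
when cond do id := n otherwise M
when cond do id := n otherwise id := n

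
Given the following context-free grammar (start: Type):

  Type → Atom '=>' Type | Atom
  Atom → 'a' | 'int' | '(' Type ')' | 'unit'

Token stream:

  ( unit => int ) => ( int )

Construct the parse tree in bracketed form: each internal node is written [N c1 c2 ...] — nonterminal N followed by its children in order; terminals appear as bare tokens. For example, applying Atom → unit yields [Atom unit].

[Type [Atom ( [Type [Atom unit] => [Type [Atom int]]] )] => [Type [Atom ( [Type [Atom int]] )]]]

Type
Atom => Type
( Type ) => Type
( Atom => Type ) => Type
( unit => Type ) => Type
( unit => Atom ) => Type
( unit => int ) => Type
( unit => int ) => Atom
( unit => int ) => ( Type )
( unit => int ) => ( Atom )
( unit => int ) => ( int )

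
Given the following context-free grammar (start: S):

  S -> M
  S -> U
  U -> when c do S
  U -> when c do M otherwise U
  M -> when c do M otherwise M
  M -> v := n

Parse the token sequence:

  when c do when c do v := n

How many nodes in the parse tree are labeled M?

[S [U when c do [S [U when c do [S [M v := n]]]]]]

1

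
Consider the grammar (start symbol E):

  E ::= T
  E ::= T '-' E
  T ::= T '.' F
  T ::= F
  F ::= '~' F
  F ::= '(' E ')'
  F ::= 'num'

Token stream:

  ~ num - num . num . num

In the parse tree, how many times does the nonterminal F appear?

5

[E [T [F ~ [F num]]] - [E [T [T [T [F num]] . [F num]] . [F num]]]]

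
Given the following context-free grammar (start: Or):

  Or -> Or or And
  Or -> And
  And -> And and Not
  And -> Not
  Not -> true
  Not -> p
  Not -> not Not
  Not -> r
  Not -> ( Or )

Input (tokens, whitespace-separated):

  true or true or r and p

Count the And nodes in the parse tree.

4

[Or [Or [Or [And [Not true]]] or [And [Not true]]] or [And [And [Not r]] and [Not p]]]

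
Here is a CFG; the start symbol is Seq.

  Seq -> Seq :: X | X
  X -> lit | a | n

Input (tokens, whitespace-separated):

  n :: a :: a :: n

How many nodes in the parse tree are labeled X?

[Seq [Seq [Seq [Seq [X n]] :: [X a]] :: [X a]] :: [X n]]

4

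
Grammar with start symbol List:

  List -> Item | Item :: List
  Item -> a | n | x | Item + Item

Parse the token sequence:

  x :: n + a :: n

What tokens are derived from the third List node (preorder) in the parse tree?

[List [Item x] :: [List [Item [Item n] + [Item a]] :: [List [Item n]]]]

n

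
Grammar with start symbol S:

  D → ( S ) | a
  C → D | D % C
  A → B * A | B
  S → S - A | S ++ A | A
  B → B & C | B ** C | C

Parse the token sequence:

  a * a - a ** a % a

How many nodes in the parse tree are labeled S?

2

[S [S [A [B [C [D a]]] * [A [B [C [D a]]]]]] - [A [B [B [C [D a]]] ** [C [D a] % [C [D a]]]]]]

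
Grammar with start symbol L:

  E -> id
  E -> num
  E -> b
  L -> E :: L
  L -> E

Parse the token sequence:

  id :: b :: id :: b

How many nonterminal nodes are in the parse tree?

[L [E id] :: [L [E b] :: [L [E id] :: [L [E b]]]]]

8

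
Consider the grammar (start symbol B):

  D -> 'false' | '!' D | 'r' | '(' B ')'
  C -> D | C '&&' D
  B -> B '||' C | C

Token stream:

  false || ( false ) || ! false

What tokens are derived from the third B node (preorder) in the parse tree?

[B [B [B [C [D false]]] || [C [D ( [B [C [D false]]] )]]] || [C [D ! [D false]]]]

false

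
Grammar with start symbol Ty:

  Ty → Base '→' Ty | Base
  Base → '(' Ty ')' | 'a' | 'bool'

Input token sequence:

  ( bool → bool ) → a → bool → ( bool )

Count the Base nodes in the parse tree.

7

[Ty [Base ( [Ty [Base bool] → [Ty [Base bool]]] )] → [Ty [Base a] → [Ty [Base bool] → [Ty [Base ( [Ty [Base bool]] )]]]]]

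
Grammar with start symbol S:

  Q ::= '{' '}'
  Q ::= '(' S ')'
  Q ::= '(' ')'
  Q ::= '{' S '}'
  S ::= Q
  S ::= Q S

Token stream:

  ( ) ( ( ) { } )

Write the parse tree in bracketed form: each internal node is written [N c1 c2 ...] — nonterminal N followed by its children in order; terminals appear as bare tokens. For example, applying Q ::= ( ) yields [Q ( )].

S
Q S
( ) S
( ) Q
( ) ( S )
( ) ( Q S )
( ) ( ( ) S )
( ) ( ( ) Q )
( ) ( ( ) { } )

[S [Q ( )] [S [Q ( [S [Q ( )] [S [Q { }]]] )]]]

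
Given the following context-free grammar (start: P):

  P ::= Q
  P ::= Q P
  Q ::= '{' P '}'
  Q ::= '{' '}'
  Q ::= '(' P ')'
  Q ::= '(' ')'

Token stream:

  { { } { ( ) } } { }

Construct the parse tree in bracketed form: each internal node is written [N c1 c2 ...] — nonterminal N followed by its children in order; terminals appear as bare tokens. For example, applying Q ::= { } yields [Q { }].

P
Q P
{ P } P
{ Q P } P
{ { } P } P
{ { } Q } P
{ { } { P } } P
{ { } { Q } } P
{ { } { ( ) } } P
{ { } { ( ) } } Q
{ { } { ( ) } } { }

[P [Q { [P [Q { }] [P [Q { [P [Q ( )]] }]]] }] [P [Q { }]]]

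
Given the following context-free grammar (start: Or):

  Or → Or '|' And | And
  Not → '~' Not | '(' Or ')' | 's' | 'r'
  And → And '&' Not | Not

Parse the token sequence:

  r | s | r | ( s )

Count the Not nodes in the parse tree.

[Or [Or [Or [Or [And [Not r]]] | [And [Not s]]] | [And [Not r]]] | [And [Not ( [Or [And [Not s]]] )]]]

5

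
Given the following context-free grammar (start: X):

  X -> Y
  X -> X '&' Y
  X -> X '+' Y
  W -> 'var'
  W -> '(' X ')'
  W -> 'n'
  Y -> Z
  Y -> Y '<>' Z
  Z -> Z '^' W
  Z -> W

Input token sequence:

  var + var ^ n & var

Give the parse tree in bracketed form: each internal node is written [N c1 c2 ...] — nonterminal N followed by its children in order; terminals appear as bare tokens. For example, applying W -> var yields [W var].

X
X & Y
X + Y & Y
Y + Y & Y
Z + Y & Y
W + Y & Y
var + Y & Y
var + Z & Y
var + Z ^ W & Y
var + W ^ W & Y
var + var ^ W & Y
var + var ^ n & Y
var + var ^ n & Z
var + var ^ n & W
var + var ^ n & var

[X [X [X [Y [Z [W var]]]] + [Y [Z [Z [W var]] ^ [W n]]]] & [Y [Z [W var]]]]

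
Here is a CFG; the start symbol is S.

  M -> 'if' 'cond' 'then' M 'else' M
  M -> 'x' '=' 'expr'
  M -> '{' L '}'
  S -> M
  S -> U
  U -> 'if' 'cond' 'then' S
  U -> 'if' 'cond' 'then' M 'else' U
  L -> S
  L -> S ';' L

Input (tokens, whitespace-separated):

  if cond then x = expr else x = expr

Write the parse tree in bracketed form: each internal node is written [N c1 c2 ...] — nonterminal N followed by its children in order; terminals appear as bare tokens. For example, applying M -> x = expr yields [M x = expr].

S
M
if cond then M else M
if cond then x = expr else M
if cond then x = expr else x = expr

[S [M if cond then [M x = expr] else [M x = expr]]]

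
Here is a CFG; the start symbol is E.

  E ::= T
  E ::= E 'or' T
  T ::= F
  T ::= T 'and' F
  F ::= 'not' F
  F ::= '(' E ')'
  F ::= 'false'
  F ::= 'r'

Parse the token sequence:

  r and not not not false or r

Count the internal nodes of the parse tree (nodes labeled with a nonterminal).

[E [E [T [T [F r]] and [F not [F not [F not [F false]]]]]] or [T [F r]]]

11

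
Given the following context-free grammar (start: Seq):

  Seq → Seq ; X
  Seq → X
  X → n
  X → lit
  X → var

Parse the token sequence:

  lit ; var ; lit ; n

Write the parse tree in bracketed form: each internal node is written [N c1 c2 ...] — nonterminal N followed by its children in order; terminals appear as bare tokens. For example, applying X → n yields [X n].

Seq
Seq ; X
Seq ; X ; X
Seq ; X ; X ; X
X ; X ; X ; X
lit ; X ; X ; X
lit ; var ; X ; X
lit ; var ; lit ; X
lit ; var ; lit ; n

[Seq [Seq [Seq [Seq [X lit]] ; [X var]] ; [X lit]] ; [X n]]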